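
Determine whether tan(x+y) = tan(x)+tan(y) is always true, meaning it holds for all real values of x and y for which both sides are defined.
No, this is NOT an identity.

Claim: tan(x+y) = tan(x)+tan(y).
Test a specific point where both sides are defined: x = -π/6, y = π/3.
LHS = tan(x+y) ≈ 0.5774
RHS = tan(x)+tan(y) ≈ 1.1547
Since 0.5774 ≠ 1.1547, the equation fails at this point, so it cannot hold for all real values of x and y for which both sides are defined.
The correct formula is tan(x+y) = (tan(x) + tan(y))/(1 - tan(x)tan(y)).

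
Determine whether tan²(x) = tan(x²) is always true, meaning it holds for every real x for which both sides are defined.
No, this is NOT an identity.

Claim: tan²(x) = tan(x²).
Test a specific point where both sides are defined: x = 3π/4.
LHS = tan²(x) ≈ 1.0000
RHS = tan(x²) ≈ -0.8977
Since 1.0000 ≠ -0.8977, the equation fails at this point, so it cannot hold for every real x for which both sides are defined.
tan²(x) means (tan x)², squaring the output; tan(x²) squares the input. These are different functions.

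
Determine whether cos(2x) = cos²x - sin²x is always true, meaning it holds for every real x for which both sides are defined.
Yes, this is an identity.

Claim: cos(2x) = cos²x - sin²x.
Reasoning: Put y = x in the addition formula cos(x+y) = cos(x)cos(y) - sin(x)sin(y): cos(2x) = cos²x - sin²x.
So the two sides agree for every real x for which both sides are defined.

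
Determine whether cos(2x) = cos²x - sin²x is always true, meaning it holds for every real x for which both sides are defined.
Yes, this is an identity.

Claim: cos(2x) = cos²x - sin²x.
Reasoning: Put y = x in the addition formula cos(x+y) = cos(x)cos(y) - sin(x)sin(y): cos(2x) = cos²x - sin²x.
So the two sides agree for every real x for which both sides are defined.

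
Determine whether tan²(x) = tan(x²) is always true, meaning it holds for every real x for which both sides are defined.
Claim: tan²(x) = tan(x²).
Test a specific point where both sides are defined: x = -π/6.
LHS = tan²(x) ≈ 0.3333
RHS = tan(x²) ≈ 0.2812
Since 0.3333 ≠ 0.2812, the equation fails at this point, so it cannot hold for every real x for which both sides are defined.
tan²(x) means (tan x)², squaring the output; tan(x²) squares the input. These are different functions.

Conclusion: No, this is NOT an identity.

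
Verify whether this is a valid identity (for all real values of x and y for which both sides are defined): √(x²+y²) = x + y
Claim: √(x²+y²) = x + y.
Test a specific point where both sides are defined: x = 2, y = 1.
LHS = √(x²+y²) ≈ 2.2361
RHS = x + y ≈ 3.0000
Since 2.2361 ≠ 3.0000, the equation fails at this point, so it cannot hold for all real values of x and y for which both sides are defined.
(x+y)² = x² + 2xy + y², not x² + y², so the square root does not split this way.

Conclusion: No, this is NOT an identity.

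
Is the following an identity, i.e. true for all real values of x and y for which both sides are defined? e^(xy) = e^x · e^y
No, this is NOT an identity.

Claim: e^(xy) = e^x · e^y.
Test a specific point where both sides are defined: x = -3, y = 1.
LHS = e^(xy) ≈ 0.0498
RHS = e^x · e^y ≈ 0.1353
Since 0.0498 ≠ 0.1353, the equation fails at this point, so it cannot hold for all real values of x and y for which both sides are defined.
e^x · e^y = e^(x+y), not e^(xy).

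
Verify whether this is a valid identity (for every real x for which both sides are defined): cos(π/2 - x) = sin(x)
Yes, this is an identity.

Claim: cos(π/2 - x) = sin(x).
Reasoning: Use cos(u - v) = cos(u)cos(v) + sin(u)sin(v) with u = π/2, v = x: cos(π/2)cos(x) + sin(π/2)sin(x) = 0·cos(x) + 1·sin(x) = sin(x).
So the two sides agree for every real x for which both sides are defined.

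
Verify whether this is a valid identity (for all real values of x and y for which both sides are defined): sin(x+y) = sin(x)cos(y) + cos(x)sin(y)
Yes, this is an identity.

Claim: sin(x+y) = sin(x)cos(y) + cos(x)sin(y).
Reasoning: By Euler's formula e^(i(x+y)) = e^(ix)·e^(iy) = (cos x + i·sin x)(cos y + i·sin y). The imaginary part of the left side is sin(x+y); the imaginary part of the product is sin(x)cos(y) + cos(x)sin(y).
So the two sides agree for all real values of x and y for which both sides are defined.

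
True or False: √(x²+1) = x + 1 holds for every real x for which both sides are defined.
Claim: √(x²+1) = x + 1.
Test a specific point where both sides are defined: x = -2.
LHS = √(x²+1) ≈ 2.2361
RHS = x + 1 ≈ -1.0000
Since 2.2361 ≠ -1.0000, the equation fails at this point, so it cannot hold for every real x for which both sides are defined.
(x+1)² = x² + 2x + 1 ≠ x² + 1 unless x = 0.

Conclusion: False.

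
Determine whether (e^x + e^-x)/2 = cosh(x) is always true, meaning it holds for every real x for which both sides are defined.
Yes, this is an identity.

Claim: (e^x + e^-x)/2 = cosh(x).
Reasoning: This is exactly the definition of the hyperbolic cosine: cosh(x) := (e^x + e^-x)/2.
So the two sides agree for every real x for which both sides are defined.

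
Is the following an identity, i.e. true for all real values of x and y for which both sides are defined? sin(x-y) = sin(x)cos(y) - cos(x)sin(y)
Yes, this is an identity.

Claim: sin(x-y) = sin(x)cos(y) - cos(x)sin(y).
Reasoning: Replace y by -y in sin(x+y) = sin(x)cos(y) + cos(x)sin(y) and use cos(-y) = cos(y), sin(-y) = -sin(y): sin(x-y) = sin(x)cos(y) - cos(x)sin(y).
So the two sides agree for all real values of x and y for which both sides are defined.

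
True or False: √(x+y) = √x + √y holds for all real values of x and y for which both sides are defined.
Claim: √(x+y) = √x + √y.
Test a specific point where both sides are defined: x = 3/2, y = 3.
LHS = √(x+y) ≈ 2.1213
RHS = √x + √y ≈ 2.9568
Since 2.1213 ≠ 2.9568, the equation fails at this point, so it cannot hold for all real values of x and y for which both sides are defined.
Squaring the right side gives x + 2√(xy) + y, not x + y.

Conclusion: False.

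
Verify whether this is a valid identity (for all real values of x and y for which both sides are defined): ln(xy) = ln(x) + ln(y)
Claim: ln(xy) = ln(x) + ln(y).
Reasoning: Both sides are simultaneously defined only when x, y > 0. Write x = e^p, y = e^q (p = ln x, q = ln y). Then xy = e^p · e^q = e^(p+q), so ln(xy) = p + q = ln(x) + ln(y).
So the two sides agree for all real values of x and y for which both sides are defined.

Conclusion: Yes, this is an identity.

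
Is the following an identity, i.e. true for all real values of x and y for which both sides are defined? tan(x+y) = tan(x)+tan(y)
No, this is NOT an identity.

Claim: tan(x+y) = tan(x)+tan(y).
Test a specific point where both sides are defined: x = 3π/4, y = π/3.
LHS = tan(x+y) ≈ 0.2679
RHS = tan(x)+tan(y) ≈ 0.7321
Since 0.2679 ≠ 0.7321, the equation fails at this point, so it cannot hold for all real values of x and y for which both sides are defined.
The correct formula is tan(x+y) = (tan(x) + tan(y))/(1 - tan(x)tan(y)).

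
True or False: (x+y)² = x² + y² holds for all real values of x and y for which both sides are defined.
Claim: (x+y)² = x² + y².
Test a specific point where both sides are defined: x = 5, y = -2.
LHS = (x+y)² ≈ 9.0000
RHS = x² + y² ≈ 29.0000
Since 9.0000 ≠ 29.0000, the equation fails at this point, so it cannot hold for all real values of x and y for which both sides are defined.
The correct expansion is (x+y)² = x² + 2xy + y²; the cross term 2xy is missing.

Conclusion: False.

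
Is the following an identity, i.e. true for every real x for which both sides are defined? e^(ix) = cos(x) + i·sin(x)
Yes, this is an identity.

Claim: e^(ix) = cos(x) + i·sin(x).
Reasoning: Euler's formula. Expand e^(ix) = Σ (ix)^k / k!. Since i² = -1, the even-k terms are Σ (-1)^m x^(2m)/(2m)! = cos(x) and the odd-k terms are i · Σ (-1)^m x^(2m+1)/(2m+1)! = i·sin(x).
So the two sides agree for every real x for which both sides are defined.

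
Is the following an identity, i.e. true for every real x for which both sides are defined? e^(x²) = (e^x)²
No, this is NOT an identity.

Claim: e^(x²) = (e^x)².
Test a specific point where both sides are defined: x = -2.
LHS = e^(x²) ≈ 54.5982
RHS = (e^x)² ≈ 0.0183
Since 54.5982 ≠ 0.0183, the equation fails at this point, so it cannot hold for every real x for which both sides are defined.
(e^x)² = e^(2x), and 2x ≠ x² in general.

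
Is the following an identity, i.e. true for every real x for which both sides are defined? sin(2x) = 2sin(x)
Claim: sin(2x) = 2sin(x).
Test a specific point where both sides are defined: x = -π/6.
LHS = sin(2x) ≈ -0.8660
RHS = 2sin(x) ≈ -1.0000
Since -0.8660 ≠ -1.0000, the equation fails at this point, so it cannot hold for every real x for which both sides are defined.
The correct double-angle formula is sin(2x) = 2sin(x)cos(x).

Conclusion: No, this is NOT an identity.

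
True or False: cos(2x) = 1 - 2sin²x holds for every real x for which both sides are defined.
True.

Claim: cos(2x) = 1 - 2sin²x.
Reasoning: cos(2x) = cos²x - sin²x. Replace cos²x by 1 - sin²x: (1 - sin²x) - sin²x = 1 - 2sin²x.
So the two sides agree for every real x for which both sides are defined.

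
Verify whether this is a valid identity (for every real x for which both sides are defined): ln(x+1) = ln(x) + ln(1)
Claim: ln(x+1) = ln(x) + ln(1).
Test a specific point where both sides are defined: x = 4.
LHS = ln(x+1) ≈ 1.6094
RHS = ln(x) + ln(1) ≈ 1.3863
Since 1.6094 ≠ 1.3863, the equation fails at this point, so it cannot hold for every real x for which both sides are defined.
ln(1) = 0, so the right side is just ln(x), which differs from ln(x+1).

Conclusion: No, this is NOT an identity.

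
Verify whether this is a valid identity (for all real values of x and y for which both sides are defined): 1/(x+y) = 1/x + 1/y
No, this is NOT an identity.

Claim: 1/(x+y) = 1/x + 1/y.
Test a specific point where both sides are defined: x = 5, y = -2.
LHS = 1/(x+y) ≈ 0.3333
RHS = 1/x + 1/y ≈ -0.3000
Since 0.3333 ≠ -0.3000, the equation fails at this point, so it cannot hold for all real values of x and y for which both sides are defined.
1/x + 1/y = (x+y)/(xy), which is not 1/(x+y).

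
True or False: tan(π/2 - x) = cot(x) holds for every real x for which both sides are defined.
True.

Claim: tan(π/2 - x) = cot(x).
Reasoning: tan(π/2 - x) = sin(π/2 - x)/cos(π/2 - x) = cos(x)/sin(x) = cot(x), using the cofunction identities sin(π/2 - x) = cos(x) and cos(π/2 - x) = sin(x).
So the two sides agree for every real x for which both sides are defined.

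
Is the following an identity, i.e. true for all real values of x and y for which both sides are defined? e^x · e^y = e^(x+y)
Claim: e^x · e^y = e^(x+y).
Reasoning: This is the law of exponents for a common base: multiplying powers adds exponents. E.g. from the series, (Σ x^j/j!)(Σ y^k/k!) = Σ_m (Σ_{j+k=m} x^j y^k/(j!k!)) = Σ_m (x+y)^m/m! by the binomial theorem.
So the two sides agree for all real values of x and y for which both sides are defined.

Conclusion: Yes, this is an identity.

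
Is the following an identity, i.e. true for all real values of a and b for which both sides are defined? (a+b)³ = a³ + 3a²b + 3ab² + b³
Yes, this is an identity.

Claim: (a+b)³ = a³ + 3a²b + 3ab² + b³.
Reasoning: (a+b)³ = (a+b)(a+b)² = (a+b)(a² + 2ab + b²) = a³ + 2a²b + ab² + a²b + 2ab² + b³ = a³ + 3a²b + 3ab² + b³.
So the two sides agree for all real values of a and b for which both sides are defined.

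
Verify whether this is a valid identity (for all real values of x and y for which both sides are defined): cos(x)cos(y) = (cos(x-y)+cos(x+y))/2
Claim: cos(x)cos(y) = (cos(x-y)+cos(x+y))/2.
Reasoning: cos(x-y) = cos(x)cos(y) + sin(x)sin(y) and cos(x+y) = cos(x)cos(y) - sin(x)sin(y). Adding, cos(x-y) + cos(x+y) = 2cos(x)cos(y); divide by 2.
So the two sides agree for all real values of x and y for which both sides are defined.

Conclusion: Yes, this is an identity.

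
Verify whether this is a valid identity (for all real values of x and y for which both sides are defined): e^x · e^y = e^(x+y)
Claim: e^x · e^y = e^(x+y).
Reasoning: This is the law of exponents for a common base: multiplying powers adds exponents. E.g. from the series, (Σ x^j/j!)(Σ y^k/k!) = Σ_m (Σ_{j+k=m} x^j y^k/(j!k!)) = Σ_m (x+y)^m/m! by the binomial theorem.
So the two sides agree for all real values of x and y for which both sides are defined.

Conclusion: Yes, this is an identity.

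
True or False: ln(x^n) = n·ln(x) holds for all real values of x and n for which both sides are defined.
Claim: ln(x^n) = n·ln(x).
Reasoning: The right side requires x > 0. For x > 0, x^n = (e^(ln x))^n = e^(n·ln x), so taking ln of both sides gives ln(x^n) = n·ln(x).
So the two sides agree for all real values of x and n for which both sides are defined.

Conclusion: True.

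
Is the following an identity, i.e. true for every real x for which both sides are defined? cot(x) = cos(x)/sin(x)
Claim: cot(x) = cos(x)/sin(x).
Reasoning: cot(x) is defined as 1/tan(x) = 1/(sin(x)/cos(x)) = cos(x)/sin(x), wherever sin(x) ≠ 0.
So the two sides agree for every real x for which both sides are defined.

Conclusion: Yes, this is an identity.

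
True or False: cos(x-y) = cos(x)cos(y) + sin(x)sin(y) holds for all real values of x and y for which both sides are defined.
True.

Claim: cos(x-y) = cos(x)cos(y) + sin(x)sin(y).
Reasoning: Replace y by -y in cos(x+y) = cos(x)cos(y) - sin(x)sin(y) and use cos(-y) = cos(y), sin(-y) = -sin(y): cos(x-y) = cos(x)cos(y) + sin(x)sin(y).
So the two sides agree for all real values of x and y for which both sides are defined.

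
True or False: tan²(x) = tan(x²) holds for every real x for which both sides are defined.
Claim: tan²(x) = tan(x²).
Test a specific point where both sides are defined: x = -π/4.
LHS = tan²(x) ≈ 1.0000
RHS = tan(x²) ≈ 0.7092
Since 1.0000 ≠ 0.7092, the equation fails at this point, so it cannot hold for every real x for which both sides are defined.
tan²(x) means (tan x)², squaring the output; tan(x²) squares the input. These are different functions.

Conclusion: False.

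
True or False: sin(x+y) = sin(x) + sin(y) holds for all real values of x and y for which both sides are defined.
Claim: sin(x+y) = sin(x) + sin(y).
Test a specific point where both sides are defined: x = π, y = π/2.
LHS = sin(x+y) ≈ -1.0000
RHS = sin(x) + sin(y) ≈ 1.0000
Since -1.0000 ≠ 1.0000, the equation fails at this point, so it cannot hold for all real values of x and y for which both sides are defined.
The correct expansion is sin(x+y) = sin(x)cos(y) + cos(x)sin(y); sine is not additive.

Conclusion: False.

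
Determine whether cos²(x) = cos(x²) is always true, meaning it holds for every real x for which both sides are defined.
No, this is NOT an identity.

Claim: cos²(x) = cos(x²).
Test a specific point where both sides are defined: x = -π/3.
LHS = cos²(x) ≈ 0.2500
RHS = cos(x²) ≈ 0.4566
Since 0.2500 ≠ 0.4566, the equation fails at this point, so it cannot hold for every real x for which both sides are defined.
cos²(x) means (cos x)², squaring the output; cos(x²) squares the input. These are different functions.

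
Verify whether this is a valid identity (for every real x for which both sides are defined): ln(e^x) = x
Yes, this is an identity.

Claim: ln(e^x) = x.
Reasoning: ln is the inverse of the exponential: ln(e^x) asks for the exponent p with e^p = e^x, and since e^p is one-to-one that exponent is p = x.
So the two sides agree for every real x for which both sides are defined.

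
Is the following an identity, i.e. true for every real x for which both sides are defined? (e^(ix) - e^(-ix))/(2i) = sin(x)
Yes, this is an identity.

Claim: (e^(ix) - e^(-ix))/(2i) = sin(x).
Reasoning: By Euler's formula e^(ix) = cos(x) + i·sin(x) and e^(-ix) = cos(x) - i·sin(x). Subtracting cancels the cosine terms: e^(ix) - e^(-ix) = 2i·sin(x); divide by 2i.
So the two sides agree for every real x for which both sides are defined.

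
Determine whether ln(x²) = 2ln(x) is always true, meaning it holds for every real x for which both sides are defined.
Claim: ln(x²) = 2ln(x).
Reasoning: The right side requires x > 0. For x > 0, x² = (e^(ln x))² = e^(2ln x), so ln(x²) = 2ln(x). (For x < 0 the right side is undefined, so those values are outside the claim.)
So the two sides agree for every real x for which both sides are defined.

Conclusion: Yes, this is an identity.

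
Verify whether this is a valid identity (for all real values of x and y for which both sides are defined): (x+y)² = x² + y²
Claim: (x+y)² = x² + y².
Test a specific point where both sides are defined: x = 4, y = -1.
LHS = (x+y)² ≈ 9.0000
RHS = x² + y² ≈ 17.0000
Since 9.0000 ≠ 17.0000, the equation fails at this point, so it cannot hold for all real values of x and y for which both sides are defined.
The correct expansion is (x+y)² = x² + 2xy + y²; the cross term 2xy is missing.

Conclusion: No, this is NOT an identity.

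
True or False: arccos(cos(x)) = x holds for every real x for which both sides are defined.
Claim: arccos(cos(x)) = x.
Test a specific point where both sides are defined: x = -π/4.
LHS = arccos(cos(x)) ≈ 0.7854
RHS = x ≈ -0.7854
Since 0.7854 ≠ -0.7854, the equation fails at this point, so it cannot hold for every real x for which both sides are defined.
arccos only returns values in [0, π], so arccos(cos(x)) = x holds only for x in that interval, not for all real x.

Conclusion: False.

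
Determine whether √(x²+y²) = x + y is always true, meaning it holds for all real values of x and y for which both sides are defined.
Claim: √(x²+y²) = x + y.
Test a specific point where both sides are defined: x = 2, y = -2.
LHS = √(x²+y²) ≈ 2.8284
RHS = x + y ≈ 0.0000
Since 2.8284 ≠ 0.0000, the equation fails at this point, so it cannot hold for all real values of x and y for which both sides are defined.
(x+y)² = x² + 2xy + y², not x² + y², so the square root does not split this way.

Conclusion: No, this is NOT an identity.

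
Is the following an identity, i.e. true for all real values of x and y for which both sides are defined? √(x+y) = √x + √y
Claim: √(x+y) = √x + √y.
Test a specific point where both sides are defined: x = 3/2, y = 1.
LHS = √(x+y) ≈ 1.5811
RHS = √x + √y ≈ 2.2247
Since 1.5811 ≠ 2.2247, the equation fails at this point, so it cannot hold for all real values of x and y for which both sides are defined.
Squaring the right side gives x + 2√(xy) + y, not x + y.

Conclusion: No, this is NOT an identity.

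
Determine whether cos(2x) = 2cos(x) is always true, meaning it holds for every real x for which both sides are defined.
Claim: cos(2x) = 2cos(x).
Test a specific point where both sides are defined: x = π.
LHS = cos(2x) ≈ 1.0000
RHS = 2cos(x) ≈ -2.0000
Since 1.0000 ≠ -2.0000, the equation fails at this point, so it cannot hold for every real x for which both sides are defined.
The correct double-angle formula is cos(2x) = cos²x - sin²x.

Conclusion: No, this is NOT an identity.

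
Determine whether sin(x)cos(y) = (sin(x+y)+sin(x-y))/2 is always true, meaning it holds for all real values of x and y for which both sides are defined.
Yes, this is an identity.

Claim: sin(x)cos(y) = (sin(x+y)+sin(x-y))/2.
Reasoning: sin(x+y) = sin(x)cos(y) + cos(x)sin(y) and sin(x-y) = sin(x)cos(y) - cos(x)sin(y). Adding, sin(x+y) + sin(x-y) = 2sin(x)cos(y); divide by 2.
So the two sides agree for all real values of x and y for which both sides are defined.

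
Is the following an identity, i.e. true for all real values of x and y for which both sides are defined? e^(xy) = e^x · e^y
No, this is NOT an identity.

Claim: e^(xy) = e^x · e^y.
Test a specific point where both sides are defined: x = 5, y = 3/2.
LHS = e^(xy) ≈ 1808.0424
RHS = e^x · e^y ≈ 665.1416
Since 1808.0424 ≠ 665.1416, the equation fails at this point, so it cannot hold for all real values of x and y for which both sides are defined.
e^x · e^y = e^(x+y), not e^(xy).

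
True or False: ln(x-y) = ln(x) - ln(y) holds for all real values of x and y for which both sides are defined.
Claim: ln(x-y) = ln(x) - ln(y).
Test a specific point where both sides are defined: x = 5, y = 1.
LHS = ln(x-y) ≈ 1.3863
RHS = ln(x) - ln(y) ≈ 1.6094
Since 1.3863 ≠ 1.6094, the equation fails at this point, so it cannot hold for all real values of x and y for which both sides are defined.
ln(x) - ln(y) = ln(x/y), not ln(x-y).

Conclusion: False.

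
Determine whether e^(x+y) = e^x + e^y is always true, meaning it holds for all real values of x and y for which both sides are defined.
No, this is NOT an identity.

Claim: e^(x+y) = e^x + e^y.
Test a specific point where both sides are defined: x = -1, y = 2.
LHS = e^(x+y) ≈ 2.7183
RHS = e^x + e^y ≈ 7.7569
Since 2.7183 ≠ 7.7569, the equation fails at this point, so it cannot hold for all real values of x and y for which both sides are defined.
The correct rule is e^(x+y) = e^x · e^y (a product, not a sum).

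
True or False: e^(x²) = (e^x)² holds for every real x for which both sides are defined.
Claim: e^(x²) = (e^x)².
Test a specific point where both sides are defined: x = -3.
LHS = e^(x²) ≈ 8103.0839
RHS = (e^x)² ≈ 0.0025
Since 8103.0839 ≠ 0.0025, the equation fails at this point, so it cannot hold for every real x for which both sides are defined.
(e^x)² = e^(2x), and 2x ≠ x² in general.

Conclusion: False.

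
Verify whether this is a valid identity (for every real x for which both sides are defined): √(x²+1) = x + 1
No, this is NOT an identity.

Claim: √(x²+1) = x + 1.
Test a specific point where both sides are defined: x = 2.
LHS = √(x²+1) ≈ 2.2361
RHS = x + 1 ≈ 3.0000
Since 2.2361 ≠ 3.0000, the equation fails at this point, so it cannot hold for every real x for which both sides are defined.
(x+1)² = x² + 2x + 1 ≠ x² + 1 unless x = 0.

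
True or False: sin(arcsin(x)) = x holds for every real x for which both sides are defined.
Claim: sin(arcsin(x)) = x.
Reasoning: For -1 ≤ x ≤ 1 (where arcsin is defined), arcsin(x) is by definition an angle whose sine equals x. Taking the sine of that angle returns x. (Note the other order, arcsin(sin x) = x, is NOT an identity.)
So the two sides agree for every real x for which both sides are defined.

Conclusion: True.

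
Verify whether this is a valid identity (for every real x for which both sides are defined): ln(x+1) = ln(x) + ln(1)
Claim: ln(x+1) = ln(x) + ln(1).
Test a specific point where both sides are defined: x = 1/2.
LHS = ln(x+1) ≈ 0.4055
RHS = ln(x) + ln(1) ≈ -0.6931
Since 0.4055 ≠ -0.6931, the equation fails at this point, so it cannot hold for every real x for which both sides are defined.
ln(1) = 0, so the right side is just ln(x), which differs from ln(x+1).

Conclusion: No, this is NOT an identity.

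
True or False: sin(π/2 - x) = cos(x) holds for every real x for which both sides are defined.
Claim: sin(π/2 - x) = cos(x).
Reasoning: Use sin(u - v) = sin(u)cos(v) - cos(u)sin(v) with u = π/2, v = x: sin(π/2)cos(x) - cos(π/2)sin(x) = 1·cos(x) - 0·sin(x) = cos(x).
So the two sides agree for every real x for which both sides are defined.

Conclusion: True.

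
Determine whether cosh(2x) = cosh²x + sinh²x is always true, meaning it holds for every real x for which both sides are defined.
Yes, this is an identity.

Claim: cosh(2x) = cosh²x + sinh²x.
Reasoning: cosh²x = (e^(2x) + 2 + e^(-2x))/4 and sinh²x = (e^(2x) - 2 + e^(-2x))/4. Adding gives (2e^(2x) + 2e^(-2x))/4 = (e^(2x) + e^(-2x))/2 = cosh(2x).
So the two sides agree for every real x for which both sides are defined.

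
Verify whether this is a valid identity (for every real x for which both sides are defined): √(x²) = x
Claim: √(x²) = x.
Test a specific point where both sides are defined: x = -2.
LHS = √(x²) ≈ 2.0000
RHS = x ≈ -2.0000
Since 2.0000 ≠ -2.0000, the equation fails at this point, so it cannot hold for every real x for which both sides are defined.
√(x²) = |x|, which differs from x whenever x < 0 (both sides are defined for every real x).

Conclusion: No, this is NOT an identity.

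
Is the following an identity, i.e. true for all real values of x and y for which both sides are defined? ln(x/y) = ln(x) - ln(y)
Yes, this is an identity.

Claim: ln(x/y) = ln(x) - ln(y).
Reasoning: Both sides are simultaneously defined only when x, y > 0. Write x = e^p, y = e^q. Then x/y = e^(p-q), so ln(x/y) = p - q = ln(x) - ln(y).
So the two sides agree for all real values of x and y for which both sides are defined.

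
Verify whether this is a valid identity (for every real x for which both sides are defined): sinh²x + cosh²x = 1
No, this is NOT an identity.

Claim: sinh²x + cosh²x = 1.
Test a specific point where both sides are defined: x = -3.
LHS = sinh²x + cosh²x ≈ 201.7156
RHS = 1 ≈ 1.0000
Since 201.7156 ≠ 1.0000, the equation fails at this point, so it cannot hold for every real x for which both sides are defined.
The correct hyperbolic identity is cosh²x - sinh²x = 1 (a difference); the sum sinh²x + cosh²x equals cosh(2x).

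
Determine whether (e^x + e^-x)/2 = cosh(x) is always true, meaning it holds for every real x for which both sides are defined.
Claim: (e^x + e^-x)/2 = cosh(x).
Reasoning: This is exactly the definition of the hyperbolic cosine: cosh(x) := (e^x + e^-x)/2.
So the two sides agree for every real x for which both sides are defined.

Conclusion: Yes, this is an identity.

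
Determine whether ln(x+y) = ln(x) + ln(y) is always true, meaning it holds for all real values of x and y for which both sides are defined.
No, this is NOT an identity.

Claim: ln(x+y) = ln(x) + ln(y).
Test a specific point where both sides are defined: x = 3/2, y = 1/2.
LHS = ln(x+y) ≈ 0.6931
RHS = ln(x) + ln(y) ≈ -0.2877
Since 0.6931 ≠ -0.2877, the equation fails at this point, so it cannot hold for all real values of x and y for which both sides are defined.
ln(x) + ln(y) = ln(xy), not ln(x+y).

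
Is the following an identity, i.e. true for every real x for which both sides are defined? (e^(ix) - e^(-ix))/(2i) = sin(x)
Claim: (e^(ix) - e^(-ix))/(2i) = sin(x).
Reasoning: By Euler's formula e^(ix) = cos(x) + i·sin(x) and e^(-ix) = cos(x) - i·sin(x). Subtracting cancels the cosine terms: e^(ix) - e^(-ix) = 2i·sin(x); divide by 2i.
So the two sides agree for every real x for which both sides are defined.

Conclusion: Yes, this is an identity.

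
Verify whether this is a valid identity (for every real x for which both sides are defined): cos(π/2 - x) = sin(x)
Claim: cos(π/2 - x) = sin(x).
Reasoning: Use cos(u - v) = cos(u)cos(v) + sin(u)sin(v) with u = π/2, v = x: cos(π/2)cos(x) + sin(π/2)sin(x) = 0·cos(x) + 1·sin(x) = sin(x).
So the two sides agree for every real x for which both sides are defined.

Conclusion: Yes, this is an identity.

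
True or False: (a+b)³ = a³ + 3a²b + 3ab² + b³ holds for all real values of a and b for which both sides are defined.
Claim: (a+b)³ = a³ + 3a²b + 3ab² + b³.
Reasoning: (a+b)³ = (a+b)(a+b)² = (a+b)(a² + 2ab + b²) = a³ + 2a²b + ab² + a²b + 2ab² + b³ = a³ + 3a²b + 3ab² + b³.
So the two sides agree for all real values of a and b for which both sides are defined.

Conclusion: True.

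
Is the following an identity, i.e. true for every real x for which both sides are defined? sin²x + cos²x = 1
Claim: sin²x + cos²x = 1.
Reasoning: The point (cos x, sin x) lies on the unit circle X² + Y² = 1, so cos²x + sin²x = 1 for every real x.
So the two sides agree for every real x for which both sides are defined.

Conclusion: Yes, this is an identity.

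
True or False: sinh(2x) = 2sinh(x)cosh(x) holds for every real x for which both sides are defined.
Claim: sinh(2x) = 2sinh(x)cosh(x).
Reasoning: 2sinh(x)cosh(x) = 2 · (e^x - e^-x)/2 · (e^x + e^-x)/2 = (e^(2x) - e^(-2x))/2 = sinh(2x).
So the two sides agree for every real x for which both sides are defined.

Conclusion: True.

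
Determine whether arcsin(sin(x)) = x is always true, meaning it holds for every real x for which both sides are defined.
Claim: arcsin(sin(x)) = x.
Test a specific point where both sides are defined: x = 2π/3.
LHS = arcsin(sin(x)) ≈ 1.0472
RHS = x ≈ 2.0944
Since 1.0472 ≠ 2.0944, the equation fails at this point, so it cannot hold for every real x for which both sides are defined.
arcsin only returns values in [-π/2, π/2], so arcsin(sin(x)) = x holds only for x in that interval, not for all real x.

Conclusion: No, this is NOT an identity.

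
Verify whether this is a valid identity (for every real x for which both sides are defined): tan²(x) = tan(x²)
Claim: tan²(x) = tan(x²).
Test a specific point where both sides are defined: x = π/4.
LHS = tan²(x) ≈ 1.0000
RHS = tan(x²) ≈ 0.7092
Since 1.0000 ≠ 0.7092, the equation fails at this point, so it cannot hold for every real x for which both sides are defined.
tan²(x) means (tan x)², squaring the output; tan(x²) squares the input. These are different functions.

Conclusion: No, this is NOT an identity.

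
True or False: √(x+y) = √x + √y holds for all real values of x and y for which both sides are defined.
Claim: √(x+y) = √x + √y.
Test a specific point where both sides are defined: x = 5, y = 2.
LHS = √(x+y) ≈ 2.6458
RHS = √x + √y ≈ 3.6503
Since 2.6458 ≠ 3.6503, the equation fails at this point, so it cannot hold for all real values of x and y for which both sides are defined.
Squaring the right side gives x + 2√(xy) + y, not x + y.

Conclusion: False.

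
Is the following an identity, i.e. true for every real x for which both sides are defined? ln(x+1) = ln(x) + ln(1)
No, this is NOT an identity.

Claim: ln(x+1) = ln(x) + ln(1).
Test a specific point where both sides are defined: x = 3/2.
LHS = ln(x+1) ≈ 0.9163
RHS = ln(x) + ln(1) ≈ 0.4055
Since 0.9163 ≠ 0.4055, the equation fails at this point, so it cannot hold for every real x for which both sides are defined.
ln(1) = 0, so the right side is just ln(x), which differs from ln(x+1).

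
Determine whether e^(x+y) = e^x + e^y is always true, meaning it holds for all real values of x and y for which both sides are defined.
No, this is NOT an identity.

Claim: e^(x+y) = e^x + e^y.
Test a specific point where both sides are defined: x = -2, y = 5.
LHS = e^(x+y) ≈ 20.0855
RHS = e^x + e^y ≈ 148.5485
Since 20.0855 ≠ 148.5485, the equation fails at this point, so it cannot hold for all real values of x and y for which both sides are defined.
The correct rule is e^(x+y) = e^x · e^y (a product, not a sum).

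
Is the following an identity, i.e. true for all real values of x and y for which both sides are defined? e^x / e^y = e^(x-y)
Yes, this is an identity.

Claim: e^x / e^y = e^(x-y).
Reasoning: 1/e^y = e^(-y), so e^x / e^y = e^x · e^(-y) = e^(x + (-y)) = e^(x-y) by the product rule for exponents.
So the two sides agree for all real values of x and y for which both sides are defined.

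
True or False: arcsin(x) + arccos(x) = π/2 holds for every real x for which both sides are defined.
Claim: arcsin(x) + arccos(x) = π/2.
Reasoning: Both sides are defined for -1 ≤ x ≤ 1. Let θ = arcsin(x), so sin θ = x and θ ∈ [-π/2, π/2]. Then cos(π/2 - θ) = sin θ = x and π/2 - θ ∈ [0, π], which is exactly the range of arccos, so arccos(x) = π/2 - θ. Adding: arcsin(x) + arccos(x) = θ + (π/2 - θ) = π/2.
So the two sides agree for every real x for which both sides are defined.

Conclusion: True.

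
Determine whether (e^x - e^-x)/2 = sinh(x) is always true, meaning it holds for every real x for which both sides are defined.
Claim: (e^x - e^-x)/2 = sinh(x).
Reasoning: This is exactly the definition of the hyperbolic sine: sinh(x) := (e^x - e^-x)/2.
So the two sides agree for every real x for which both sides are defined.

Conclusion: Yes, this is an identity.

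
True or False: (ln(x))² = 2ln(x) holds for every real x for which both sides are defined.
Claim: (ln(x))² = 2ln(x).
Test a specific point where both sides are defined: x = 4.
LHS = (ln(x))² ≈ 1.9218
RHS = 2ln(x) ≈ 2.7726
Since 1.9218 ≠ 2.7726, the equation fails at this point, so it cannot hold for every real x for which both sides are defined.
2ln(x) equals ln(x²), which is not the same as (ln x)².

Conclusion: False.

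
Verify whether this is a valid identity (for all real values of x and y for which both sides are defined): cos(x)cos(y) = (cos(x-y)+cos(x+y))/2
Claim: cos(x)cos(y) = (cos(x-y)+cos(x+y))/2.
Reasoning: cos(x-y) = cos(x)cos(y) + sin(x)sin(y) and cos(x+y) = cos(x)cos(y) - sin(x)sin(y). Adding, cos(x-y) + cos(x+y) = 2cos(x)cos(y); divide by 2.
So the two sides agree for all real values of x and y for which both sides are defined.

Conclusion: Yes, this is an identity.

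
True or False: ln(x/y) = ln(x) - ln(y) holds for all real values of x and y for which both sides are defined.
True.

Claim: ln(x/y) = ln(x) - ln(y).
Reasoning: Both sides are simultaneously defined only when x, y > 0. Write x = e^p, y = e^q. Then x/y = e^(p-q), so ln(x/y) = p - q = ln(x) - ln(y).
So the two sides agree for all real values of x and y for which both sides are defined.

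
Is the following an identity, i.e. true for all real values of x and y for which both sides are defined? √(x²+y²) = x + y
Claim: √(x²+y²) = x + y.
Test a specific point where both sides are defined: x = 2, y = 3.
LHS = √(x²+y²) ≈ 3.6056
RHS = x + y ≈ 5.0000
Since 3.6056 ≠ 5.0000, the equation fails at this point, so it cannot hold for all real values of x and y for which both sides are defined.
(x+y)² = x² + 2xy + y², not x² + y², so the square root does not split this way.

Conclusion: No, this is NOT an identity.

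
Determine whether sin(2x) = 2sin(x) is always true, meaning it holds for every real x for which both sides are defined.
Claim: sin(2x) = 2sin(x).
Test a specific point where both sides are defined: x = π/6.
LHS = sin(2x) ≈ 0.8660
RHS = 2sin(x) ≈ 1.0000
Since 0.8660 ≠ 1.0000, the equation fails at this point, so it cannot hold for every real x for which both sides are defined.
The correct double-angle formula is sin(2x) = 2sin(x)cos(x).

Conclusion: No, this is NOT an identity.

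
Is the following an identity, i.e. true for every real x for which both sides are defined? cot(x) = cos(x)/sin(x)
Yes, this is an identity.

Claim: cot(x) = cos(x)/sin(x).
Reasoning: cot(x) is defined as 1/tan(x) = 1/(sin(x)/cos(x)) = cos(x)/sin(x), wherever sin(x) ≠ 0.
So the two sides agree for every real x for which both sides are defined.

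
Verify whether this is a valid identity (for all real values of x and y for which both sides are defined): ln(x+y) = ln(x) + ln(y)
No, this is NOT an identity.

Claim: ln(x+y) = ln(x) + ln(y).
Test a specific point where both sides are defined: x = 3, y = 2.
LHS = ln(x+y) ≈ 1.6094
RHS = ln(x) + ln(y) ≈ 1.7918
Since 1.6094 ≠ 1.7918, the equation fails at this point, so it cannot hold for all real values of x and y for which both sides are defined.
ln(x) + ln(y) = ln(xy), not ln(x+y).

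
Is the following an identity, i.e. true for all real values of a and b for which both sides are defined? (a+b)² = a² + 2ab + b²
Yes, this is an identity.

Claim: (a+b)² = a² + 2ab + b².
Reasoning: Expand: (a+b)² = (a+b)(a+b) = a·a + a·b + b·a + b·b = a² + 2ab + b².
So the two sides agree for all real values of a and b for which both sides are defined.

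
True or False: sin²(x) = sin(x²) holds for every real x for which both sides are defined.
False.

Claim: sin²(x) = sin(x²).
Test a specific point where both sides are defined: x = 3π/4.
LHS = sin²(x) ≈ 0.5000
RHS = sin(x²) ≈ -0.6680
Since 0.5000 ≠ -0.6680, the equation fails at this point, so it cannot hold for every real x for which both sides are defined.
sin²(x) means (sin x)², squaring the output; sin(x²) squares the input. These are different functions.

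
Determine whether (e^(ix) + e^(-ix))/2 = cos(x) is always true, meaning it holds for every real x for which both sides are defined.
Claim: (e^(ix) + e^(-ix))/2 = cos(x).
Reasoning: By Euler's formula e^(ix) = cos(x) + i·sin(x) and e^(-ix) = cos(x) - i·sin(x). Adding cancels the sine terms: e^(ix) + e^(-ix) = 2cos(x); divide by 2.
So the two sides agree for every real x for which both sides are defined.

Conclusion: Yes, this is an identity.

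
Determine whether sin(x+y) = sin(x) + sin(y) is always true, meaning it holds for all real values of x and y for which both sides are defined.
Claim: sin(x+y) = sin(x) + sin(y).
Test a specific point where both sides are defined: x = 3π/4, y = 3π/4.
LHS = sin(x+y) ≈ -1.0000
RHS = sin(x) + sin(y) ≈ 1.4142
Since -1.0000 ≠ 1.4142, the equation fails at this point, so it cannot hold for all real values of x and y for which both sides are defined.
The correct expansion is sin(x+y) = sin(x)cos(y) + cos(x)sin(y); sine is not additive.

Conclusion: No, this is NOT an identity.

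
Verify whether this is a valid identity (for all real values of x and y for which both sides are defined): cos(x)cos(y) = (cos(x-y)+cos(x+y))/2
Claim: cos(x)cos(y) = (cos(x-y)+cos(x+y))/2.
Reasoning: cos(x-y) = cos(x)cos(y) + sin(x)sin(y) and cos(x+y) = cos(x)cos(y) - sin(x)sin(y). Adding, cos(x-y) + cos(x+y) = 2cos(x)cos(y); divide by 2.
So the two sides agree for all real values of x and y for which both sides are defined.

Conclusion: Yes, this is an identity.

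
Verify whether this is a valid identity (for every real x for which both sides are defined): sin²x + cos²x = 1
Claim: sin²x + cos²x = 1.
Reasoning: The point (cos x, sin x) lies on the unit circle X² + Y² = 1, so cos²x + sin²x = 1 for every real x.
So the two sides agree for every real x for which both sides are defined.

Conclusion: Yes, this is an identity.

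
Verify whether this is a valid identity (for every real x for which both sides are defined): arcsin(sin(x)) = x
Claim: arcsin(sin(x)) = x.
Test a specific point where both sides are defined: x = 2π/3.
LHS = arcsin(sin(x)) ≈ 1.0472
RHS = x ≈ 2.0944
Since 1.0472 ≠ 2.0944, the equation fails at this point, so it cannot hold for every real x for which both sides are defined.
arcsin only returns values in [-π/2, π/2], so arcsin(sin(x)) = x holds only for x in that interval, not for all real x.

Conclusion: No, this is NOT an identity.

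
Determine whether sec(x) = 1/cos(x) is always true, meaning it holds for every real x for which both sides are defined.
Yes, this is an identity.

Claim: sec(x) = 1/cos(x).
Reasoning: sec(x) is by definition the reciprocal of cos(x), wherever cos(x) ≠ 0.
So the two sides agree for every real x for which both sides are defined.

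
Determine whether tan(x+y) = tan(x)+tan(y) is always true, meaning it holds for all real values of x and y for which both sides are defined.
No, this is NOT an identity.

Claim: tan(x+y) = tan(x)+tan(y).
Test a specific point where both sides are defined: x = -π/6, y = -π/4.
LHS = tan(x+y) ≈ -3.7321
RHS = tan(x)+tan(y) ≈ -1.5774
Since -3.7321 ≠ -1.5774, the equation fails at this point, so it cannot hold for all real values of x and y for which both sides are defined.
The correct formula is tan(x+y) = (tan(x) + tan(y))/(1 - tan(x)tan(y)).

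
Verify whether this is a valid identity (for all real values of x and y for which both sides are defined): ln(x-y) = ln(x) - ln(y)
No, this is NOT an identity.

Claim: ln(x-y) = ln(x) - ln(y).
Test a specific point where both sides are defined: x = 3, y = 2.
LHS = ln(x-y) ≈ 0.0000
RHS = ln(x) - ln(y) ≈ 0.4055
Since 0.0000 ≠ 0.4055, the equation fails at this point, so it cannot hold for all real values of x and y for which both sides are defined.
ln(x) - ln(y) = ln(x/y), not ln(x-y).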